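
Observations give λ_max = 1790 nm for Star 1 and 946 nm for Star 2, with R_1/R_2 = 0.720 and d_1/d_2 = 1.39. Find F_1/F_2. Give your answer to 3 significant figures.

0.0209

Wien's law: T_1/T_2 = λ_2/λ_1 = 946/1790 = 0.5285.
L_1/L_2 = (R_1/R_2)²(T_1/T_2)⁴ = (0.720)²(0.5285)⁴ = 0.04044.
F_1/F_2 = (L_1/L_2)/(d_1/d_2)² = 0.04044/(1.39)² = 0.02093.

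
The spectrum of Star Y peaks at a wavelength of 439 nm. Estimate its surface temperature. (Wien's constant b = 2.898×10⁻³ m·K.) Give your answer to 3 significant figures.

T = b/λ_max = 2.898×10⁻³ / (439×10⁻⁹) = 6601 K.

6.60×10^3 K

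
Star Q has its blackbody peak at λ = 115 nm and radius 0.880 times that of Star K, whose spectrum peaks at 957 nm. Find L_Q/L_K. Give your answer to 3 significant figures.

Wien's law gives T ∝ 1/λ_max, so T_Q/T_K = λ_K/λ_Q = 957/115 = 8.322.
Then L ∝ R²T⁴ gives L_Q/L_K = (0.880)² × (8.322)⁴ = 0.7744 × 4796 = 3714.

3.71×10^3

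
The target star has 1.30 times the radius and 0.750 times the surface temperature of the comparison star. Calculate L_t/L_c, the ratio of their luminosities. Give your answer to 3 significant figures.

From the Stefan–Boltzmann law, L ∝ R²T⁴, so
L_t/L_c = (R_t/R_c)² (T_t/T_c)⁴ = (1.30)² × (0.750)⁴ = 1.690 × 0.3164 = 0.5347.

0.535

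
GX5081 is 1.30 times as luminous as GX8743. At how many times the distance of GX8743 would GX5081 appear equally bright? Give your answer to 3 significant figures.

1.14

Equal flux requires L_GX5081/d_GX5081² = L_GX8743/d_GX8743², so d_GX5081/d_GX8743 = √(L_GX5081/L_GX8743)
= √(1.30) = 1.140.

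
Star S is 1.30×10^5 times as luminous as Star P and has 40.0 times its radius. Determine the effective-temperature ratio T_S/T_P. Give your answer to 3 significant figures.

3.00

L ∝ R²T⁴ gives T ∝ (L/R²)^(1/4), so
T_S/T_P = (1.30×10^5 / 40.0²)^(1/4) = (81.25)^(1/4) = 3.002.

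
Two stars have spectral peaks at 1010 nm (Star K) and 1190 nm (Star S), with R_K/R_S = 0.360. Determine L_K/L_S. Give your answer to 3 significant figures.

Wien's law gives T ∝ 1/λ_max, so T_K/T_S = λ_S/λ_K = 1190/1010 = 1.178.
Then L ∝ R²T⁴ gives L_K/L_S = (0.360)² × (1.178)⁴ = 0.1296 × 1.927 = 0.2498.

0.250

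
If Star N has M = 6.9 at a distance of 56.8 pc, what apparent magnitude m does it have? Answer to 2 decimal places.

m = M + 5 log₁₀(d/10 pc) = 6.9 + 5 log₁₀(56.8/10)
  = 6.9 + 5 × 0.754 = 6.9 + 3.77 = 10.67.

10.67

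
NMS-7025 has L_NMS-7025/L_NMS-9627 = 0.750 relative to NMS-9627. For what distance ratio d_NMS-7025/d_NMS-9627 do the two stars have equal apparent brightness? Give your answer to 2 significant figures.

Equal flux requires L_NMS-7025/d_NMS-7025² = L_NMS-9627/d_NMS-9627², so d_NMS-7025/d_NMS-9627 = √(L_NMS-7025/L_NMS-9627)
= √(0.750) = 0.8660.

0.87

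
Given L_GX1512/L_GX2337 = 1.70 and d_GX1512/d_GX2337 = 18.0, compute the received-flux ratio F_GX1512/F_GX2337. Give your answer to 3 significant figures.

0.00525

F = L/(4πd²), so F_GX1512/F_GX2337 = (L_GX1512/L_GX2337) / (d_GX1512/d_GX2337)²
= 1.70 / (18.0)² = 1.70 / 324.0 = 0.005247.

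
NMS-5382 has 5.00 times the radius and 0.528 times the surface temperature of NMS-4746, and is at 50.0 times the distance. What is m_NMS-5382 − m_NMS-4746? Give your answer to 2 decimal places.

L_NMS-5382/L_NMS-4746 = (5.00)²(0.528)⁴ = 1.943.
F_NMS-5382/F_NMS-4746 = (L_NMS-5382/L_NMS-4746)/(d_NMS-5382/d_NMS-4746)² = 1.943/2500 = 7.772×10^-4.
m_NMS-5382 − m_NMS-4746 = −2.5 log₁₀(7.772×10^-4) = 7.77.

7.77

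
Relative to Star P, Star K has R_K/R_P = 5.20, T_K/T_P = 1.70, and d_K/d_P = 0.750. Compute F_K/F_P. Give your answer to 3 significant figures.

L_K/L_P = (R_K/R_P)²(T_K/T_P)⁴ = (5.20)² × (1.70)⁴ = 225.8.
F_K/F_P = (L_K/L_P)/(d_K/d_P)² = 225.8 / (0.750)² = 401.5.

401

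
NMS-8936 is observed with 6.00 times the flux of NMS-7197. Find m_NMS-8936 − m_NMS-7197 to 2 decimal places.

-1.95

m_NMS-8936 − m_NMS-7197 = −2.5 log₁₀(F_NMS-8936/F_NMS-7197) = −2.5 log₁₀(6.00) = −2.5 × (0.778) = -1.945.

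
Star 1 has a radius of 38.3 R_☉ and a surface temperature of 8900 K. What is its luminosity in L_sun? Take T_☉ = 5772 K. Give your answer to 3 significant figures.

8.29×10^3 L_sun

L/L_☉ = (R/R_☉)² (T/T_☉)⁴ = (38.3)² × (8900/5772)⁴
       = 1467 × (1.542)⁴ = 1467 × 5.653 = 8292.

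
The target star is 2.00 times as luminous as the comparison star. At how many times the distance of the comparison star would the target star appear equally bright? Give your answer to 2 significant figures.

1.4

Equal flux requires L_t/d_t² = L_c/d_c², so d_t/d_c = √(L_t/L_c)
= √(2.00) = 1.414.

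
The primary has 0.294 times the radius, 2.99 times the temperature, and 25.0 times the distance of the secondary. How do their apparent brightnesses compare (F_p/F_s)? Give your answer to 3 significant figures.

L_p/L_s = (R_p/R_s)²(T_p/T_s)⁴ = (0.294)² × (2.99)⁴ = 6.908.
F_p/F_s = (L_p/L_s)/(d_p/d_s)² = 6.908 / (25.0)² = 0.01105.

0.0111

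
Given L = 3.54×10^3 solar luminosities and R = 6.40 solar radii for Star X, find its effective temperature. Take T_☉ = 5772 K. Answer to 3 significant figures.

1.76×10^4 K

T/T_☉ = (L/L_☉)^(1/4) / (R/R_☉)^(1/2)
T = 5772 × (3.54×10^3)^(1/4) / √(6.40) = 5772 × 7.713 / 2.530 = 1.760×10^4 K.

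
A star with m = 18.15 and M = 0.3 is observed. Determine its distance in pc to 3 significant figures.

m − M = 5 log₁₀(d/10 pc)
18.15 − (0.3) = 17.85 = 5 log₁₀(d/10)
d = 10 × 10^(17.85/5) = 10 × 10^3.570 = 3.715×10^4 pc.

3.72×10^4 pc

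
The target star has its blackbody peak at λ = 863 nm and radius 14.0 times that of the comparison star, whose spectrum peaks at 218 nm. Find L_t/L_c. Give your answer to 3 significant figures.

Wien's law gives T ∝ 1/λ_max, so T_t/T_c = λ_c/λ_t = 218/863 = 0.2526.
Then L ∝ R²T⁴ gives L_t/L_c = (14.0)² × (0.2526)⁴ = 196.0 × 0.004072 = 0.7981.

0.798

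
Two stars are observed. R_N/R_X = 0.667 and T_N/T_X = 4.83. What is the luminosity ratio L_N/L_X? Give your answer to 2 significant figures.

From the Stefan–Boltzmann law, L ∝ R²T⁴, so
L_N/L_X = (R_N/R_X)² (T_N/T_X)⁴ = (0.667)² × (4.83)⁴ = 0.4449 × 544.2 = 242.1.

2.4×10^2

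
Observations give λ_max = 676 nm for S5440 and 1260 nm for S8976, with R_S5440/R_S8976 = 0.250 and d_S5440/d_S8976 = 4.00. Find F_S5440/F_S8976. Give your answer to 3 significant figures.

Wien's law: T_S5440/T_S8976 = λ_S8976/λ_S5440 = 1260/676 = 1.864.
L_S5440/L_S8976 = (R_S5440/R_S8976)²(T_S5440/T_S8976)⁴ = (0.250)²(1.864)⁴ = 0.7544.
F_S5440/F_S8976 = (L_S5440/L_S8976)/(d_S5440/d_S8976)² = 0.7544/(4.00)² = 0.04715.

0.0471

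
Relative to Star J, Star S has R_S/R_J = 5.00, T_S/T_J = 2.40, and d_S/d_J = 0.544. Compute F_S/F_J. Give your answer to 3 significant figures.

2.80×10^3

L_S/L_J = (R_S/R_J)²(T_S/T_J)⁴ = (5.00)² × (2.40)⁴ = 829.4.
F_S/F_J = (L_S/L_J)/(d_S/d_J)² = 829.4 / (0.544)² = 2803.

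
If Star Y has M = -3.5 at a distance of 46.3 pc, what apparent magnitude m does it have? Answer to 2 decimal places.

m = M + 5 log₁₀(d/10 pc) = -3.5 + 5 log₁₀(46.3/10)
  = -3.5 + 5 × 0.666 = -3.5 + 3.33 = -0.17.

-0.17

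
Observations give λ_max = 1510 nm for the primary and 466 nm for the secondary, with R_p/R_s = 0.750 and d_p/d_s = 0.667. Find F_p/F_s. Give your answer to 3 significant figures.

0.0115

Wien's law: T_p/T_s = λ_s/λ_p = 466/1510 = 0.3086.
L_p/L_s = (R_p/R_s)²(T_p/T_s)⁴ = (0.750)²(0.3086)⁴ = 0.005102.
F_p/F_s = (L_p/L_s)/(d_p/d_s)² = 0.005102/(0.667)² = 0.01147.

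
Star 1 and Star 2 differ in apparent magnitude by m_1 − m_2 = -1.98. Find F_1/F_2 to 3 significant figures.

6.19

F_1/F_2 = 10^(−(m_1 − m_2)/2.5) = 10^(1.98/2.5) = 10^0.792 = 6.194.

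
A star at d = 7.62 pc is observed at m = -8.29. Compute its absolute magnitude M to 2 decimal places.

M = m − 5 log₁₀(d/10 pc) = -8.29 − 5 log₁₀(7.62/10)
  = -8.29 − 5 × -0.118 = -8.29 − -0.59 = -7.70.

-7.70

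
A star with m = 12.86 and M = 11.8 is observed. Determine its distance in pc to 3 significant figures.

m − M = 5 log₁₀(d/10 pc)
12.86 − (11.8) = 1.06 = 5 log₁₀(d/10)
d = 10 × 10^(1.06/5) = 10 × 10^0.212 = 16.29 pc.

16.3 pc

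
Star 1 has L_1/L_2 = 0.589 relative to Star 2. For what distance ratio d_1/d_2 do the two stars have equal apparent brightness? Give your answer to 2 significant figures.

Equal flux requires L_1/d_1² = L_2/d_2², so d_1/d_2 = √(L_1/L_2)
= √(0.589) = 0.7675.

0.77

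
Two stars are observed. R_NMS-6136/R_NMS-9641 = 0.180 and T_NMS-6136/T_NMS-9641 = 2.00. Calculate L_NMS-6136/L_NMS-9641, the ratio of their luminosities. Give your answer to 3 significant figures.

0.518

From the Stefan–Boltzmann law, L ∝ R²T⁴, so
L_NMS-6136/L_NMS-9641 = (R_NMS-6136/R_NMS-9641)² (T_NMS-6136/T_NMS-9641)⁴ = (0.180)² × (2.00)⁴ = 0.03240 × 16.00 = 0.5184.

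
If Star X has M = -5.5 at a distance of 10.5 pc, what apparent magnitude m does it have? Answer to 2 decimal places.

m = M + 5 log₁₀(d/10 pc) = -5.5 + 5 log₁₀(10.5/10)
  = -5.5 + 5 × 0.021 = -5.5 + 0.11 = -5.39.

-5.39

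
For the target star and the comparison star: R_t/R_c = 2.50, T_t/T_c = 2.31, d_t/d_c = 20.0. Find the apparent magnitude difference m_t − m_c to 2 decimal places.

0.88

L_t/L_c = (2.50)²(2.31)⁴ = 178.0.
F_t/F_c = (L_t/L_c)/(d_t/d_c)² = 178.0/400.0 = 0.4449.
m_t − m_c = −2.5 log₁₀(0.4449) = 0.88.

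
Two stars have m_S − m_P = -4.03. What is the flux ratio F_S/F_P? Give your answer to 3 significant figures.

40.9

F_S/F_P = 10^(−(m_S − m_P)/2.5) = 10^(4.03/2.5) = 10^1.612 = 40.93.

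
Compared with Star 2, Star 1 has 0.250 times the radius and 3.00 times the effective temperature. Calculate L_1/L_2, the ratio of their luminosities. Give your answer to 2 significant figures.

From the Stefan–Boltzmann law, L ∝ R²T⁴, so
L_1/L_2 = (R_1/R_2)² (T_1/T_2)⁴ = (0.250)² × (3.00)⁴ = 0.06250 × 81.00 = 5.062.

5.1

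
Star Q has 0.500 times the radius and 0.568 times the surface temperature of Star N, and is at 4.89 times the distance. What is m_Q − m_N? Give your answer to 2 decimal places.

7.41

L_Q/L_N = (0.500)²(0.568)⁴ = 0.02602.
F_Q/F_N = (L_Q/L_N)/(d_Q/d_N)² = 0.02602/23.91 = 0.001088.
m_Q − m_N = −2.5 log₁₀(0.001088) = 7.41.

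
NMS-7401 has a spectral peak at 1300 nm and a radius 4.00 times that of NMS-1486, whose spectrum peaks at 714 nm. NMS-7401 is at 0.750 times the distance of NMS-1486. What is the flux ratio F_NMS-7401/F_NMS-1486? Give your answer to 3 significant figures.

Wien's law: T_NMS-7401/T_NMS-1486 = λ_NMS-1486/λ_NMS-7401 = 714/1300 = 0.5492.
L_NMS-7401/L_NMS-1486 = (R_NMS-7401/R_NMS-1486)²(T_NMS-7401/T_NMS-1486)⁴ = (4.00)²(0.5492)⁴ = 1.456.
F_NMS-7401/F_NMS-1486 = (L_NMS-7401/L_NMS-1486)/(d_NMS-7401/d_NMS-1486)² = 1.456/(0.750)² = 2.588.

2.59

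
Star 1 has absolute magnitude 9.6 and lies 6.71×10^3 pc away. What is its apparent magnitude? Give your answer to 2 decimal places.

23.73

m = M + 5 log₁₀(d/10 pc) = 9.6 + 5 log₁₀(6.71×10^3/10)
  = 9.6 + 5 × 2.827 = 9.6 + 14.13 = 23.73.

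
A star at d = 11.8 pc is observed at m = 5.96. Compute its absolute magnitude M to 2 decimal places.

5.60

M = m − 5 log₁₀(d/10 pc) = 5.96 − 5 log₁₀(11.8/10)
  = 5.96 − 5 × 0.072 = 5.96 − 0.36 = 5.60.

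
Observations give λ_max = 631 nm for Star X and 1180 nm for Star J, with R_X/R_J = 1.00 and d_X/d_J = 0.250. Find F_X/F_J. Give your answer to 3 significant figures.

196

Wien's law: T_X/T_J = λ_J/λ_X = 1180/631 = 1.870.
L_X/L_J = (R_X/R_J)²(T_X/T_J)⁴ = (1.00)²(1.870)⁴ = 12.23.
F_X/F_J = (L_X/L_J)/(d_X/d_J)² = 12.23/(0.250)² = 195.7.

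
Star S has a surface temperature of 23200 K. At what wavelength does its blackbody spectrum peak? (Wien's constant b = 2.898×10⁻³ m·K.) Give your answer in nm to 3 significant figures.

125 nm

λ_max = b/T = 2.898×10⁻³ / 23200 = 1.25×10^-7 m = 124.9 nm.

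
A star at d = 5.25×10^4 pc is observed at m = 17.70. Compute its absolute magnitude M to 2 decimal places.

-0.90

M = m − 5 log₁₀(d/10 pc) = 17.70 − 5 log₁₀(5.25×10^4/10)
  = 17.70 − 5 × 3.720 = 17.70 − 18.60 = -0.90.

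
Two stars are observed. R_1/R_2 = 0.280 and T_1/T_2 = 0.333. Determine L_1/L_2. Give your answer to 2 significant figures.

9.6×10^-4

From the Stefan–Boltzmann law, L ∝ R²T⁴, so
L_1/L_2 = (R_1/R_2)² (T_1/T_2)⁴ = (0.280)² × (0.333)⁴ = 0.07840 × 0.01230 = 9.640×10^-4.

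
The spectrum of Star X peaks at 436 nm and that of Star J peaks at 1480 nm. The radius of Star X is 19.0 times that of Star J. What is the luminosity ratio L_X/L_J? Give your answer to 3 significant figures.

Wien's law gives T ∝ 1/λ_max, so T_X/T_J = λ_J/λ_X = 1480/436 = 3.394.
Then L ∝ R²T⁴ gives L_X/L_J = (19.0)² × (3.394)⁴ = 361.0 × 132.8 = 4.793×10^4.

4.79×10^4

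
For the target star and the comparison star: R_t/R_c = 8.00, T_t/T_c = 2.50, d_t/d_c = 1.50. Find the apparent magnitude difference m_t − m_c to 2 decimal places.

-7.61

L_t/L_c = (8.00)²(2.50)⁴ = 2500.
F_t/F_c = (L_t/L_c)/(d_t/d_c)² = 2500/2.250 = 1111.
m_t − m_c = −2.5 log₁₀(1111) = -7.61.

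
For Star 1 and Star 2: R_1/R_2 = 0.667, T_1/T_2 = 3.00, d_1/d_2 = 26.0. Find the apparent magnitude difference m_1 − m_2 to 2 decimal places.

3.18

L_1/L_2 = (0.667)²(3.00)⁴ = 36.04.
F_1/F_2 = (L_1/L_2)/(d_1/d_2)² = 36.04/676.0 = 0.05331.
m_1 − m_2 = −2.5 log₁₀(0.05331) = 3.18.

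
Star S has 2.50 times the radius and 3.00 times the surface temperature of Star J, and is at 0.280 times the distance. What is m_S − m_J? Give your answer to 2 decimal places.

-9.53

L_S/L_J = (2.50)²(3.00)⁴ = 506.2.
F_S/F_J = (L_S/L_J)/(d_S/d_J)² = 506.2/0.07840 = 6457.
m_S − m_J = −2.5 log₁₀(6457) = -9.53.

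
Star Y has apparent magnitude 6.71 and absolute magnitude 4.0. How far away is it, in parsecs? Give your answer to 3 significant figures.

34.8 pc

m − M = 5 log₁₀(d/10 pc)
6.71 − (4.0) = 2.71 = 5 log₁₀(d/10)
d = 10 × 10^(2.71/5) = 10 × 10^0.542 = 34.83 pc.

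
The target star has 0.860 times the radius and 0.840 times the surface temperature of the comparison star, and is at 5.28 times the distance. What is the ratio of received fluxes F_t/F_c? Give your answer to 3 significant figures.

0.0132

L_t/L_c = (R_t/R_c)²(T_t/T_c)⁴ = (0.860)² × (0.840)⁴ = 0.3682.
F_t/F_c = (L_t/L_c)/(d_t/d_c)² = 0.3682 / (5.28)² = 0.01321.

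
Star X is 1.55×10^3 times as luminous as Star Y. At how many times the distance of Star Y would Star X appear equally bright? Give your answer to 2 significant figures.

Equal flux requires L_X/d_X² = L_Y/d_Y², so d_X/d_Y = √(L_X/L_Y)
= √(1.55×10^3) = 39.37.

39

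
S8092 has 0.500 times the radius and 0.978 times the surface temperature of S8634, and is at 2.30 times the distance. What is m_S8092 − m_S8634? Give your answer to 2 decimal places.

3.41

L_S8092/L_S8634 = (0.500)²(0.978)⁴ = 0.2287.
F_S8092/F_S8634 = (L_S8092/L_S8634)/(d_S8092/d_S8634)² = 0.2287/5.290 = 0.04324.
m_S8092 − m_S8634 = −2.5 log₁₀(0.04324) = 3.41.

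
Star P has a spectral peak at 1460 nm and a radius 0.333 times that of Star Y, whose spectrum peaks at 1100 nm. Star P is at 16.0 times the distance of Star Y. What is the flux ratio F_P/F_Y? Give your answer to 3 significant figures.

1.40×10^-4

Wien's law: T_P/T_Y = λ_Y/λ_P = 1100/1460 = 0.7534.
L_P/L_Y = (R_P/R_Y)²(T_P/T_Y)⁴ = (0.333)²(0.7534)⁴ = 0.03573.
F_P/F_Y = (L_P/L_Y)/(d_P/d_Y)² = 0.03573/(16.0)² = 1.396×10^-4.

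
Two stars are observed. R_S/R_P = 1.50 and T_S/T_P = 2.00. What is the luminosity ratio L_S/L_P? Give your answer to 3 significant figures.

36.0

From the Stefan–Boltzmann law, L ∝ R²T⁴, so
L_S/L_P = (R_S/R_P)² (T_S/T_P)⁴ = (1.50)² × (2.00)⁴ = 2.250 × 16.00 = 36.00.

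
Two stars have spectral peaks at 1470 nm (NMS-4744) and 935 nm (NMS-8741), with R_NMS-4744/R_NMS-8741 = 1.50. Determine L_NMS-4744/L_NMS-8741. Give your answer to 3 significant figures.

0.368

Wien's law gives T ∝ 1/λ_max, so T_NMS-4744/T_NMS-8741 = λ_NMS-8741/λ_NMS-4744 = 935/1470 = 0.6361.
Then L ∝ R²T⁴ gives L_NMS-4744/L_NMS-8741 = (1.50)² × (0.6361)⁴ = 2.250 × 0.1637 = 0.3683.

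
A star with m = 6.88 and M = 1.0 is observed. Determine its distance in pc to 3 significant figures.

150 pc

m − M = 5 log₁₀(d/10 pc)
6.88 − (1.0) = 5.88 = 5 log₁₀(d/10)
d = 10 × 10^(5.88/5) = 10 × 10^1.176 = 150.0 pc.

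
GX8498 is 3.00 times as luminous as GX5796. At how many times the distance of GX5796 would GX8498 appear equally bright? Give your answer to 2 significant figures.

Equal flux requires L_GX8498/d_GX8498² = L_GX5796/d_GX5796², so d_GX8498/d_GX5796 = √(L_GX8498/L_GX5796)
= √(3.00) = 1.732.

1.7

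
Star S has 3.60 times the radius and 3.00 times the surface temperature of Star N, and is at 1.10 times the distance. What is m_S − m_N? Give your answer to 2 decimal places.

L_S/L_N = (3.60)²(3.00)⁴ = 1050.
F_S/F_N = (L_S/L_N)/(d_S/d_N)² = 1050/1.210 = 867.6.
m_S − m_N = −2.5 log₁₀(867.6) = -7.35.

-7.35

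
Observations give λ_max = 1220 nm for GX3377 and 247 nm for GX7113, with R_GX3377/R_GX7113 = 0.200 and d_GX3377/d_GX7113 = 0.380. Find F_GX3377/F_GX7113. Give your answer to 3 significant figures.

4.65×10^-4

Wien's law: T_GX3377/T_GX7113 = λ_GX7113/λ_GX3377 = 247/1220 = 0.2025.
L_GX3377/L_GX7113 = (R_GX3377/R_GX7113)²(T_GX3377/T_GX7113)⁴ = (0.200)²(0.2025)⁴ = 6.721×10^-5.
F_GX3377/F_GX7113 = (L_GX3377/L_GX7113)/(d_GX3377/d_GX7113)² = 6.721×10^-5/(0.380)² = 4.654×10^-4.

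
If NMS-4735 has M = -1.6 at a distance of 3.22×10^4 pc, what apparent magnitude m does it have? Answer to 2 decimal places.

15.94

m = M + 5 log₁₀(d/10 pc) = -1.6 + 5 log₁₀(3.22×10^4/10)
  = -1.6 + 5 × 3.508 = -1.6 + 17.54 = 15.94.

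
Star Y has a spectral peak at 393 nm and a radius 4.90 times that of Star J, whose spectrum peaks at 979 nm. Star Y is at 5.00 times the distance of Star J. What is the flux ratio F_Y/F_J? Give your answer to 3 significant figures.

Wien's law: T_Y/T_J = λ_J/λ_Y = 979/393 = 2.491.
L_Y/L_J = (R_Y/R_J)²(T_Y/T_J)⁴ = (4.90)²(2.491)⁴ = 924.6.
F_Y/F_J = (L_Y/L_J)/(d_Y/d_J)² = 924.6/(5.00)² = 36.98.

37.0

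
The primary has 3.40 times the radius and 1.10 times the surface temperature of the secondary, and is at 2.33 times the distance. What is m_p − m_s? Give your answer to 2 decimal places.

-1.23

L_p/L_s = (3.40)²(1.10)⁴ = 16.92.
F_p/F_s = (L_p/L_s)/(d_p/d_s)² = 16.92/5.429 = 3.118.
m_p − m_s = −2.5 log₁₀(3.118) = -1.23.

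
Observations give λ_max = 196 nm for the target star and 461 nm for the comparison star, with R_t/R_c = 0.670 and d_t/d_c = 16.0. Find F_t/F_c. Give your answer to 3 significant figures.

Wien's law: T_t/T_c = λ_c/λ_t = 461/196 = 2.352.
L_t/L_c = (R_t/R_c)²(T_t/T_c)⁴ = (0.670)²(2.352)⁴ = 13.74.
F_t/F_c = (L_t/L_c)/(d_t/d_c)² = 13.74/(16.0)² = 0.05366.

0.0537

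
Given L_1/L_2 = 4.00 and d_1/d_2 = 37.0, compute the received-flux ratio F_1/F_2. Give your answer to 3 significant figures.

F = L/(4πd²), so F_1/F_2 = (L_1/L_2) / (d_1/d_2)²
= 4.00 / (37.0)² = 4.00 / 1369 = 0.002922.

0.00292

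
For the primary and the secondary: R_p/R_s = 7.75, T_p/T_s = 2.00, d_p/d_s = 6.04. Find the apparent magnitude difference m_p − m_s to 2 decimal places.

L_p/L_s = (7.75)²(2.00)⁴ = 961.0.
F_p/F_s = (L_p/L_s)/(d_p/d_s)² = 961.0/36.48 = 26.34.
m_p − m_s = −2.5 log₁₀(26.34) = -3.55.

-3.55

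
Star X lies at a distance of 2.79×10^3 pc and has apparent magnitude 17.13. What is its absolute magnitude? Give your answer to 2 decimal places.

4.90

M = m − 5 log₁₀(d/10 pc) = 17.13 − 5 log₁₀(2.79×10^3/10)
  = 17.13 − 5 × 2.446 = 17.13 − 12.23 = 4.90.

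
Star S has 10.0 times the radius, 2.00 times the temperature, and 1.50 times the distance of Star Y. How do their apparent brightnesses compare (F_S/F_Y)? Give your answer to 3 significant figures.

711

L_S/L_Y = (R_S/R_Y)²(T_S/T_Y)⁴ = (10.0)² × (2.00)⁴ = 1600.
F_S/F_Y = (L_S/L_Y)/(d_S/d_Y)² = 1600 / (1.50)² = 711.1.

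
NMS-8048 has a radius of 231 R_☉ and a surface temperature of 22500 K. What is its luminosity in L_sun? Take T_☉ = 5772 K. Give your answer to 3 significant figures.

1.23×10^7 L_sun

L/L_☉ = (R/R_☉)² (T/T_☉)⁴ = (231)² × (22500/5772)⁴
       = 5.336×10^4 × (3.898)⁴ = 5.336×10^4 × 230.9 = 1.232×10^7.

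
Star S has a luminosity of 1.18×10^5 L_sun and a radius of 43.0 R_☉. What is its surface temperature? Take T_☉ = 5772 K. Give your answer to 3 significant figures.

T/T_☉ = (L/L_☉)^(1/4) / (R/R_☉)^(1/2)
T = 5772 × (1.18×10^5)^(1/4) / √(43.0) = 5772 × 18.53 / 6.557 = 1.631×10^4 K.

1.63×10^4 K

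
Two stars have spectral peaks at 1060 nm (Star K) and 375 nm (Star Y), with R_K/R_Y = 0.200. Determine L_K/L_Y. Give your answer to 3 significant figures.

Wien's law gives T ∝ 1/λ_max, so T_K/T_Y = λ_Y/λ_K = 375/1060 = 0.3538.
Then L ∝ R²T⁴ gives L_K/L_Y = (0.200)² × (0.3538)⁴ = 0.04000 × 0.01566 = 6.266×10^-4.

6.27×10^-4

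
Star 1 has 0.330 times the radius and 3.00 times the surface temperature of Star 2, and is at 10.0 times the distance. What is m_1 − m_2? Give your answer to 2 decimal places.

2.64

L_1/L_2 = (0.330)²(3.00)⁴ = 8.821.
F_1/F_2 = (L_1/L_2)/(d_1/d_2)² = 8.821/100.0 = 0.08821.
m_1 − m_2 = −2.5 log₁₀(0.08821) = 2.64.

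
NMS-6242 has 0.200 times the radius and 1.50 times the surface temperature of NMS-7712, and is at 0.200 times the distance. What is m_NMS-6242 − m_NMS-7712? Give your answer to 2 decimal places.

L_NMS-6242/L_NMS-7712 = (0.200)²(1.50)⁴ = 0.2025.
F_NMS-6242/F_NMS-7712 = (L_NMS-6242/L_NMS-7712)/(d_NMS-6242/d_NMS-7712)² = 0.2025/0.04000 = 5.062.
m_NMS-6242 − m_NMS-7712 = −2.5 log₁₀(5.062) = -1.76.

-1.76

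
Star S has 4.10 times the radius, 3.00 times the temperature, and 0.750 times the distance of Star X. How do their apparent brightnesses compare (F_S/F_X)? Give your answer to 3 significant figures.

2.42×10^3

L_S/L_X = (R_S/R_X)²(T_S/T_X)⁴ = (4.10)² × (3.00)⁴ = 1362.
F_S/F_X = (L_S/L_X)/(d_S/d_X)² = 1362 / (0.750)² = 2421.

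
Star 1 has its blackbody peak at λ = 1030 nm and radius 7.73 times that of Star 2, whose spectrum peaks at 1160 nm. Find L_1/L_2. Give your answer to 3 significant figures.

Wien's law gives T ∝ 1/λ_max, so T_1/T_2 = λ_2/λ_1 = 1160/1030 = 1.126.
Then L ∝ R²T⁴ gives L_1/L_2 = (7.73)² × (1.126)⁴ = 59.75 × 1.609 = 96.13.

96.1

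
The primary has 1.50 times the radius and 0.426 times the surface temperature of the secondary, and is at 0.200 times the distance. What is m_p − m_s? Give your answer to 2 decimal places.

-0.67

L_p/L_s = (1.50)²(0.426)⁴ = 0.07410.
F_p/F_s = (L_p/L_s)/(d_p/d_s)² = 0.07410/0.04000 = 1.853.
m_p − m_s = −2.5 log₁₀(1.853) = -0.67.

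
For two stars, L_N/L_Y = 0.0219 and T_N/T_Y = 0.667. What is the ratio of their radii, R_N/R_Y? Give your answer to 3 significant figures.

L ∝ R²T⁴ gives R ∝ √L / T², so
R_N/R_Y = √(0.0219) / (0.667)² = 0.1480 / 0.4449 = 0.3326.

0.333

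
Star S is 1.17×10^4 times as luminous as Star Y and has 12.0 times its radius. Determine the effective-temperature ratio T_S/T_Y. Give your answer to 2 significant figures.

3.0

L ∝ R²T⁴ gives T ∝ (L/R²)^(1/4), so
T_S/T_Y = (1.17×10^4 / 12.0²)^(1/4) = (81.25)^(1/4) = 3.002.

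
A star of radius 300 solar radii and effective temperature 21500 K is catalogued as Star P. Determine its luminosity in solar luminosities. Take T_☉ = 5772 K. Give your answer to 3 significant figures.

1.73×10^7 solar luminosities

L/L_☉ = (R/R_☉)² (T/T_☉)⁴ = (300)² × (21500/5772)⁴
       = 9.000×10^4 × (3.725)⁴ = 9.000×10^4 × 192.5 = 1.733×10^7.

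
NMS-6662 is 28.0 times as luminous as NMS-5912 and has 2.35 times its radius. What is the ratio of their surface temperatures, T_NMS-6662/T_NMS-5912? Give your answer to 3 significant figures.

1.50

L ∝ R²T⁴ gives T ∝ (L/R²)^(1/4), so
T_NMS-6662/T_NMS-5912 = (28.0 / 2.35²)^(1/4) = (5.070)^(1/4) = 1.501.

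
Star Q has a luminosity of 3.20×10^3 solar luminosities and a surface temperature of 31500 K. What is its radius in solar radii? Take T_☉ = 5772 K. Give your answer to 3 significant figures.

1.90 solar radii

R/R_☉ = √(L/L_☉) / (T/T_☉)² = √(3.20×10^3) / (5.457)²
       = 56.57 / 29.78 = 1.899.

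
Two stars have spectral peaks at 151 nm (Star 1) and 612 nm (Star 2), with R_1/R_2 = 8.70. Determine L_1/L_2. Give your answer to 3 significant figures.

2.04×10^4

Wien's law gives T ∝ 1/λ_max, so T_1/T_2 = λ_2/λ_1 = 612/151 = 4.053.
Then L ∝ R²T⁴ gives L_1/L_2 = (8.70)² × (4.053)⁴ = 75.69 × 269.8 = 2.042×10^4.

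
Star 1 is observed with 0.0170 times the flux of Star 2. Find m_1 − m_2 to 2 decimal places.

m_1 − m_2 = −2.5 log₁₀(F_1/F_2) = −2.5 log₁₀(0.0170) = −2.5 × (-1.770) = 4.424.

4.42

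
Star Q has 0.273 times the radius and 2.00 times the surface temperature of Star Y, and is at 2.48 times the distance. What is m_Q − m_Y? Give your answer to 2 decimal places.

L_Q/L_Y = (0.273)²(2.00)⁴ = 1.192.
F_Q/F_Y = (L_Q/L_Y)/(d_Q/d_Y)² = 1.192/6.150 = 0.1939.
m_Q − m_Y = −2.5 log₁₀(0.1939) = 1.78.

1.78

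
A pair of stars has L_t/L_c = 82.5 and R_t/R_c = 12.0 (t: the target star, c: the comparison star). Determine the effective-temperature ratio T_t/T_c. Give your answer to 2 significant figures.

L ∝ R²T⁴ gives T ∝ (L/R²)^(1/4), so
T_t/T_c = (82.5 / 12.0²)^(1/4) = (0.5729)^(1/4) = 0.8700.

0.87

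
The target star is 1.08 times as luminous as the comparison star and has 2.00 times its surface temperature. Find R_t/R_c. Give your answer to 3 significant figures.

0.260

L ∝ R²T⁴ gives R ∝ √L / T², so
R_t/R_c = √(1.08) / (2.00)² = 1.039 / 4.000 = 0.2598.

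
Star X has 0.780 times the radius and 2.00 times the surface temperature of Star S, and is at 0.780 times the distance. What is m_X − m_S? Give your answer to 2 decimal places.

-3.01

L_X/L_S = (0.780)²(2.00)⁴ = 9.734.
F_X/F_S = (L_X/L_S)/(d_X/d_S)² = 9.734/0.6084 = 16.00.
m_X − m_S = −2.5 log₁₀(16.00) = -3.01.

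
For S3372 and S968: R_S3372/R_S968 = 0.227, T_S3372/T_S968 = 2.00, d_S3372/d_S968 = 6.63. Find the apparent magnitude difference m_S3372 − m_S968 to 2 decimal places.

L_S3372/L_S968 = (0.227)²(2.00)⁴ = 0.8245.
F_S3372/F_S968 = (L_S3372/L_S968)/(d_S3372/d_S968)² = 0.8245/43.96 = 0.01876.
m_S3372 − m_S968 = −2.5 log₁₀(0.01876) = 4.32.

4.32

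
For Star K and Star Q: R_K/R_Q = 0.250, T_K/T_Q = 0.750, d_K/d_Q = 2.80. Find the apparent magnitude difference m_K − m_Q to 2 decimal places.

6.50

L_K/L_Q = (0.250)²(0.750)⁴ = 0.01978.
F_K/F_Q = (L_K/L_Q)/(d_K/d_Q)² = 0.01978/7.840 = 0.002522.
m_K − m_Q = −2.5 log₁₀(0.002522) = 6.50.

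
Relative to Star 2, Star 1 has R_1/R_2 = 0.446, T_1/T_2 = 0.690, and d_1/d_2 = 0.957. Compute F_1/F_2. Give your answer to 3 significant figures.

0.0492

L_1/L_2 = (R_1/R_2)²(T_1/T_2)⁴ = (0.446)² × (0.690)⁴ = 0.04509.
F_1/F_2 = (L_1/L_2)/(d_1/d_2)² = 0.04509 / (0.957)² = 0.04923.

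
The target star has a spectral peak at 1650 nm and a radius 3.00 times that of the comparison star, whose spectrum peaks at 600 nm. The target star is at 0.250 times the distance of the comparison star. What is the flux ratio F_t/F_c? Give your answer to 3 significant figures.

Wien's law: T_t/T_c = λ_c/λ_t = 600/1650 = 0.3636.
L_t/L_c = (R_t/R_c)²(T_t/T_c)⁴ = (3.00)²(0.3636)⁴ = 0.1574.
F_t/F_c = (L_t/L_c)/(d_t/d_c)² = 0.1574/(0.250)² = 2.518.

2.52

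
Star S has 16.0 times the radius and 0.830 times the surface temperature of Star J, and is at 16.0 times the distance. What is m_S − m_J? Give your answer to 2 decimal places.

0.81

L_S/L_J = (16.0)²(0.830)⁴ = 121.5.
F_S/F_J = (L_S/L_J)/(d_S/d_J)² = 121.5/256.0 = 0.4746.
m_S − m_J = −2.5 log₁₀(0.4746) = 0.81.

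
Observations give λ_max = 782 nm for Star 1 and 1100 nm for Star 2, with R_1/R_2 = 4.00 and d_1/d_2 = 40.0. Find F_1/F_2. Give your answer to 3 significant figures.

Wien's law: T_1/T_2 = λ_2/λ_1 = 1100/782 = 1.407.
L_1/L_2 = (R_1/R_2)²(T_1/T_2)⁴ = (4.00)²(1.407)⁴ = 62.64.
F_1/F_2 = (L_1/L_2)/(d_1/d_2)² = 62.64/(40.0)² = 0.03915.

0.0392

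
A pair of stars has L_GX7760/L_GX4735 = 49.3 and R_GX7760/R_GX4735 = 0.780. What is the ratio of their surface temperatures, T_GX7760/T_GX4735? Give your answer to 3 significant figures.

L ∝ R²T⁴ gives T ∝ (L/R²)^(1/4), so
T_GX7760/T_GX4735 = (49.3 / 0.780²)^(1/4) = (81.03)^(1/4) = 3.000.

3.00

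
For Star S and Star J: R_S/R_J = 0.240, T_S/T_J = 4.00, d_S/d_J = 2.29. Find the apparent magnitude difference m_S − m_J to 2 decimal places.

L_S/L_J = (0.240)²(4.00)⁴ = 14.75.
F_S/F_J = (L_S/L_J)/(d_S/d_J)² = 14.75/5.244 = 2.812.
m_S − m_J = −2.5 log₁₀(2.812) = -1.12.

-1.12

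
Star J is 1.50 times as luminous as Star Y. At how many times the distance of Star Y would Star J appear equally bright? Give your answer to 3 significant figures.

1.22

Equal flux requires L_J/d_J² = L_Y/d_Y², so d_J/d_Y = √(L_J/L_Y)
= √(1.50) = 1.225.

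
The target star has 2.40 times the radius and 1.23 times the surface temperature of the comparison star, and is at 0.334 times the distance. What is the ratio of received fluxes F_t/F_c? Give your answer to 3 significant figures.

118

L_t/L_c = (R_t/R_c)²(T_t/T_c)⁴ = (2.40)² × (1.23)⁴ = 13.18.
F_t/F_c = (L_t/L_c)/(d_t/d_c)² = 13.18 / (0.334)² = 118.2.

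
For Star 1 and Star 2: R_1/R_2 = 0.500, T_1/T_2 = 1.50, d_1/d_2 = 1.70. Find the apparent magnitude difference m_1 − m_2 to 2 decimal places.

0.90

L_1/L_2 = (0.500)²(1.50)⁴ = 1.266.
F_1/F_2 = (L_1/L_2)/(d_1/d_2)² = 1.266/2.890 = 0.4379.
m_1 − m_2 = −2.5 log₁₀(0.4379) = 0.90.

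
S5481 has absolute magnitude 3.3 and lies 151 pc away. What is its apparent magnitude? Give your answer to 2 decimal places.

m = M + 5 log₁₀(d/10 pc) = 3.3 + 5 log₁₀(151/10)
  = 3.3 + 5 × 1.179 = 3.3 + 5.89 = 9.19.

9.19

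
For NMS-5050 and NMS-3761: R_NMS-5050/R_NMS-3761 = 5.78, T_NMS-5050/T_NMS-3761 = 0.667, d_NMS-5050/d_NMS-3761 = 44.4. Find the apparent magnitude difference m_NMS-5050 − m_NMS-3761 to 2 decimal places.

L_NMS-5050/L_NMS-3761 = (5.78)²(0.667)⁴ = 6.612.
F_NMS-5050/F_NMS-3761 = (L_NMS-5050/L_NMS-3761)/(d_NMS-5050/d_NMS-3761)² = 6.612/1971 = 0.003354.
m_NMS-5050 − m_NMS-3761 = −2.5 log₁₀(0.003354) = 6.19.

6.19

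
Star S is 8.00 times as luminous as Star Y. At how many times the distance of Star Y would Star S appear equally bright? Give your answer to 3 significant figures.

2.83

Equal flux requires L_S/d_S² = L_Y/d_Y², so d_S/d_Y = √(L_S/L_Y)
= √(8.00) = 2.828.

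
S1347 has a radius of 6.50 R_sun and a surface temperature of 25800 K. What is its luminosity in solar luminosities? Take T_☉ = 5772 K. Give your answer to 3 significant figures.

1.69×10^4 solar luminosities

L/L_☉ = (R/R_☉)² (T/T_☉)⁴ = (6.50)² × (25800/5772)⁴
       = 42.25 × (4.470)⁴ = 42.25 × 399.2 = 1.687×10^4.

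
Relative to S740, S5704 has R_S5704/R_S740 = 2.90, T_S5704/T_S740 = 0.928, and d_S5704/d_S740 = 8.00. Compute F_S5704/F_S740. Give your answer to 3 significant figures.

0.0975

L_S5704/L_S740 = (R_S5704/R_S740)²(T_S5704/T_S740)⁴ = (2.90)² × (0.928)⁴ = 6.237.
F_S5704/F_S740 = (L_S5704/L_S740)/(d_S5704/d_S740)² = 6.237 / (8.00)² = 0.09746.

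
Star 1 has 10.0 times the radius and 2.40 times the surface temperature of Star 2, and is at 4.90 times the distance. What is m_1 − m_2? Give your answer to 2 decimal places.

L_1/L_2 = (10.0)²(2.40)⁴ = 3318.
F_1/F_2 = (L_1/L_2)/(d_1/d_2)² = 3318/24.01 = 138.2.
m_1 − m_2 = −2.5 log₁₀(138.2) = -5.35.

-5.35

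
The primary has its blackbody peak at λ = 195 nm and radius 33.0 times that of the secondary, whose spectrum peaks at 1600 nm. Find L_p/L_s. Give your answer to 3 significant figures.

4.94×10^6

Wien's law gives T ∝ 1/λ_max, so T_p/T_s = λ_s/λ_p = 1600/195 = 8.205.
Then L ∝ R²T⁴ gives L_p/L_s = (33.0)² × (8.205)⁴ = 1089 × 4533 = 4.936×10^6.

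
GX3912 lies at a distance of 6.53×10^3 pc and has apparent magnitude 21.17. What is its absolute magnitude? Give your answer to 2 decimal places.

7.10

M = m − 5 log₁₀(d/10 pc) = 21.17 − 5 log₁₀(6.53×10^3/10)
  = 21.17 − 5 × 2.815 = 21.17 − 14.07 = 7.10.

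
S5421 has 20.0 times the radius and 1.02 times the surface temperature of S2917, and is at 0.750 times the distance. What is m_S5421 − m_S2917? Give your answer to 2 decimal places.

-7.22

L_S5421/L_S2917 = (20.0)²(1.02)⁴ = 433.0.
F_S5421/F_S2917 = (L_S5421/L_S2917)/(d_S5421/d_S2917)² = 433.0/0.5625 = 769.7.
m_S5421 − m_S2917 = −2.5 log₁₀(769.7) = -7.22.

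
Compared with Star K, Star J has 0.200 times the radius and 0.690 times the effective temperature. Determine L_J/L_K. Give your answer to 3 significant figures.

From the Stefan–Boltzmann law, L ∝ R²T⁴, so
L_J/L_K = (R_J/R_K)² (T_J/T_K)⁴ = (0.200)² × (0.690)⁴ = 0.04000 × 0.2267 = 0.009067.

0.00907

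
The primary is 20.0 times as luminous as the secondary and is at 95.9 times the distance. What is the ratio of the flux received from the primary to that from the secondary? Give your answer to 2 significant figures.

0.0022

F = L/(4πd²), so F_p/F_s = (L_p/L_s) / (d_p/d_s)²
= 20.0 / (95.9)² = 20.0 / 9197 = 0.002175.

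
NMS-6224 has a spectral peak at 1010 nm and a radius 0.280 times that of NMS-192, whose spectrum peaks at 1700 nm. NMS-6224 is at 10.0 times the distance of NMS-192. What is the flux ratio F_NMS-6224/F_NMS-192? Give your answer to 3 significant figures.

Wien's law: T_NMS-6224/T_NMS-192 = λ_NMS-192/λ_NMS-6224 = 1700/1010 = 1.683.
L_NMS-6224/L_NMS-192 = (R_NMS-6224/R_NMS-192)²(T_NMS-6224/T_NMS-192)⁴ = (0.280)²(1.683)⁴ = 0.6293.
F_NMS-6224/F_NMS-192 = (L_NMS-6224/L_NMS-192)/(d_NMS-6224/d_NMS-192)² = 0.6293/(10.0)² = 0.006293.

0.00629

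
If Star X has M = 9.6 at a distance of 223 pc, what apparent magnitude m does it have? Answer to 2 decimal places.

16.34

m = M + 5 log₁₀(d/10 pc) = 9.6 + 5 log₁₀(223/10)
  = 9.6 + 5 × 1.348 = 9.6 + 6.74 = 16.34.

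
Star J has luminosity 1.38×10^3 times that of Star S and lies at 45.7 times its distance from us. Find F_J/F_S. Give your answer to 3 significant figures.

F = L/(4πd²), so F_J/F_S = (L_J/L_S) / (d_J/d_S)²
= 1.38×10^3 / (45.7)² = 1.38×10^3 / 2088 = 0.6608.

0.661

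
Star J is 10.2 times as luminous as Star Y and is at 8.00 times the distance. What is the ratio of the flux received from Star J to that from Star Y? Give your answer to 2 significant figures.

0.16

F = L/(4πd²), so F_J/F_Y = (L_J/L_Y) / (d_J/d_Y)²
= 10.2 / (8.00)² = 10.2 / 64.00 = 0.1594.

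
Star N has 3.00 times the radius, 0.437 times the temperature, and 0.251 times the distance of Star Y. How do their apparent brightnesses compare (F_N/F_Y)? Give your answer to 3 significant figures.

L_N/L_Y = (R_N/R_Y)²(T_N/T_Y)⁴ = (3.00)² × (0.437)⁴ = 0.3282.
F_N/F_Y = (L_N/L_Y)/(d_N/d_Y)² = 0.3282 / (0.251)² = 5.210.

5.21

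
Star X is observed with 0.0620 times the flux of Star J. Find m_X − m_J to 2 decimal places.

3.02

m_X − m_J = −2.5 log₁₀(F_X/F_J) = −2.5 log₁₀(0.0620) = −2.5 × (-1.208) = 3.019.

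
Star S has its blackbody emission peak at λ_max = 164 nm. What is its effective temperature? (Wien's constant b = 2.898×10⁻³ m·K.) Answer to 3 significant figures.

1.77×10^4 K

T = b/λ_max = 2.898×10⁻³ / (164×10⁻⁹) = 1.767×10^4 K.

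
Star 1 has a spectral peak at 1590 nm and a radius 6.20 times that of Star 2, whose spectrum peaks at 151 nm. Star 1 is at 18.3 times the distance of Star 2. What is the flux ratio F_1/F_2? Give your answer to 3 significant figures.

9.34×10^-6

Wien's law: T_1/T_2 = λ_2/λ_1 = 151/1590 = 0.09497.
L_1/L_2 = (R_1/R_2)²(T_1/T_2)⁴ = (6.20)²(0.09497)⁴ = 0.003127.
F_1/F_2 = (L_1/L_2)/(d_1/d_2)² = 0.003127/(18.3)² = 9.337×10^-6.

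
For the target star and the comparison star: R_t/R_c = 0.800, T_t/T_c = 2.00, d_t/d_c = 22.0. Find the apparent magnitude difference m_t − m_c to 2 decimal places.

L_t/L_c = (0.800)²(2.00)⁴ = 10.24.
F_t/F_c = (L_t/L_c)/(d_t/d_c)² = 10.24/484.0 = 0.02116.
m_t − m_c = −2.5 log₁₀(0.02116) = 4.19.

4.19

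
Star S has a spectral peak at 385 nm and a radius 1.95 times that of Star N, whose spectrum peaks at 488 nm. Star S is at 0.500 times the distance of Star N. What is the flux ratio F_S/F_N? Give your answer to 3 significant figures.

39.3

Wien's law: T_S/T_N = λ_N/λ_S = 488/385 = 1.268.
L_S/L_N = (R_S/R_N)²(T_S/T_N)⁴ = (1.95)²(1.268)⁴ = 9.815.
F_S/F_N = (L_S/L_N)/(d_S/d_N)² = 9.815/(0.500)² = 39.26.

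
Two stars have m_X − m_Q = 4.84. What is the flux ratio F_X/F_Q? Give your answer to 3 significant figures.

F_X/F_Q = 10^(−(m_X − m_Q)/2.5) = 10^(-4.84/2.5) = 10^-1.936 = 0.01159.

0.0116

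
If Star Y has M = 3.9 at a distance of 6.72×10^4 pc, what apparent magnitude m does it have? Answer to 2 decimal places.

m = M + 5 log₁₀(d/10 pc) = 3.9 + 5 log₁₀(6.72×10^4/10)
  = 3.9 + 5 × 3.827 = 3.9 + 19.14 = 23.04.

23.04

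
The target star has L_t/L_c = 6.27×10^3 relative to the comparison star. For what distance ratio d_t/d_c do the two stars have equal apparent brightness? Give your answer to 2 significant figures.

79

Equal flux requires L_t/d_t² = L_c/d_c², so d_t/d_c = √(L_t/L_c)
= √(6.27×10^3) = 79.18.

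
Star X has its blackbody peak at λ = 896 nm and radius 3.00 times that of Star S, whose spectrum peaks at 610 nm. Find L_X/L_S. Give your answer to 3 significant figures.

Wien's law gives T ∝ 1/λ_max, so T_X/T_S = λ_S/λ_X = 610/896 = 0.6808.
Then L ∝ R²T⁴ gives L_X/L_S = (3.00)² × (0.6808)⁴ = 9.000 × 0.2148 = 1.933.

1.93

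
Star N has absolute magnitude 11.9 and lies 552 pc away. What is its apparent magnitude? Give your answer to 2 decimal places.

m = M + 5 log₁₀(d/10 pc) = 11.9 + 5 log₁₀(552/10)
  = 11.9 + 5 × 1.742 = 11.9 + 8.71 = 20.61.

20.61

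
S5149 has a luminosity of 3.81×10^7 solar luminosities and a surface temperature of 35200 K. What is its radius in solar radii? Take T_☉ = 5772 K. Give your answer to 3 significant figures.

R/R_☉ = √(L/L_☉) / (T/T_☉)² = √(3.81×10^7) / (6.098)²
       = 6173 / 37.19 = 166.0.

166 solar radii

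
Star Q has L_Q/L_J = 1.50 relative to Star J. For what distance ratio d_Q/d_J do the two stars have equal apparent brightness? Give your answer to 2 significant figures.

1.2

Equal flux requires L_Q/d_Q² = L_J/d_J², so d_Q/d_J = √(L_Q/L_J)
= √(1.50) = 1.225.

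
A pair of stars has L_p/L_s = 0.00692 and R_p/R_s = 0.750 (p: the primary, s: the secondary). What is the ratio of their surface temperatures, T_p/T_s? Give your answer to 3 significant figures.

0.333

L ∝ R²T⁴ gives T ∝ (L/R²)^(1/4), so
T_p/T_s = (0.00692 / 0.750²)^(1/4) = (0.01230)^(1/4) = 0.3330.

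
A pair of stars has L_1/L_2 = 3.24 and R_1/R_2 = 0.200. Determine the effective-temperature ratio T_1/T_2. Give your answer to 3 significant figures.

L ∝ R²T⁴ gives T ∝ (L/R²)^(1/4), so
T_1/T_2 = (3.24 / 0.200²)^(1/4) = (81.00)^(1/4) = 3.000.

3.00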